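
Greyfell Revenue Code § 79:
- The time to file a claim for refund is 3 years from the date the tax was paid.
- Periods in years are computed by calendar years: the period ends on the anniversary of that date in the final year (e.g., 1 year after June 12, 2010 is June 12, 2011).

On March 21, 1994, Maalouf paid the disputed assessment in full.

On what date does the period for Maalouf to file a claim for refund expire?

3 years after March 21, 1994 is March 21, 1997.

March 21, 1997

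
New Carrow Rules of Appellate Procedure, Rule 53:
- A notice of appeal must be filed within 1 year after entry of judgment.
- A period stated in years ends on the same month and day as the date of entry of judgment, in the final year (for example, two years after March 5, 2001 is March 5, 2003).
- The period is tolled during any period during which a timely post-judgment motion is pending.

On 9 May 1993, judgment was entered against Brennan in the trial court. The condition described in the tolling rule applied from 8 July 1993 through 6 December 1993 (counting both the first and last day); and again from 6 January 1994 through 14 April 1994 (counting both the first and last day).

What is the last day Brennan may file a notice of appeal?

January 15, 1995

1 year after 9 May 1993 is May 9, 1994.
From July 8, 1993 through December 6, 1993 inclusive is 152 days; tolling adds 152 days: May 9, 1994 + 152 days = October 8, 1994.
From January 6, 1994 through April 14, 1994 inclusive is 99 days; tolling adds 99 days: October 8, 1994 + 99 days = January 15, 1995.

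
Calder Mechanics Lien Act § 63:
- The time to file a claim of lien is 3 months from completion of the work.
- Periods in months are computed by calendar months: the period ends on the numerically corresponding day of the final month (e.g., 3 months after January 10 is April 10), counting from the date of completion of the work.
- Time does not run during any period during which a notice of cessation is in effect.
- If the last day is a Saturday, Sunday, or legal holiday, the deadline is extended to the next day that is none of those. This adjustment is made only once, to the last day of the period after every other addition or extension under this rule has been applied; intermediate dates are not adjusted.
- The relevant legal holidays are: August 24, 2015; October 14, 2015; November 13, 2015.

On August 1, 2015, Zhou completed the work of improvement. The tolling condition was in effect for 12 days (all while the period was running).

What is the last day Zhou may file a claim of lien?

November 16, 2015

3 months after August 1, 2015 is November 1, 2015.
Tolling adds 12 days: November 1, 2015 + 12 days = November 13, 2015.
November 13, 2015 is a listed holiday; November 14, 2015 is Saturday; November 15, 2015 is Sunday. The next qualifying day is November 16, 2015.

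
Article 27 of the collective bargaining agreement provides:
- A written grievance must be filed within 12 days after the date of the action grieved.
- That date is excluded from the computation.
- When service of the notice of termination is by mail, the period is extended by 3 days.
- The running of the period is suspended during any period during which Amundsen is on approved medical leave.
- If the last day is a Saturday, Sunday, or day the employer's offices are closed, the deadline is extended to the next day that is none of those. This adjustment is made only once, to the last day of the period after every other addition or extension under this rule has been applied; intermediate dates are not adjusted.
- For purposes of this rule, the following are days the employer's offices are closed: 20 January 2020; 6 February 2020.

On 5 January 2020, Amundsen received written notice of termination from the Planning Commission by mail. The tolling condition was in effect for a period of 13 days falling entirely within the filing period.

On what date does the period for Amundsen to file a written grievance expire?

12 days after 5 January 2020 is January 17, 2020.
Service was by mail, adding 3 days: January 17, 2020 + 3 days = January 20, 2020.
Tolling adds 13 days: January 20, 2020 + 13 days = February 2, 2020.
February 2, 2020 is Sunday. The next qualifying day is February 3, 2020.

February 3, 2020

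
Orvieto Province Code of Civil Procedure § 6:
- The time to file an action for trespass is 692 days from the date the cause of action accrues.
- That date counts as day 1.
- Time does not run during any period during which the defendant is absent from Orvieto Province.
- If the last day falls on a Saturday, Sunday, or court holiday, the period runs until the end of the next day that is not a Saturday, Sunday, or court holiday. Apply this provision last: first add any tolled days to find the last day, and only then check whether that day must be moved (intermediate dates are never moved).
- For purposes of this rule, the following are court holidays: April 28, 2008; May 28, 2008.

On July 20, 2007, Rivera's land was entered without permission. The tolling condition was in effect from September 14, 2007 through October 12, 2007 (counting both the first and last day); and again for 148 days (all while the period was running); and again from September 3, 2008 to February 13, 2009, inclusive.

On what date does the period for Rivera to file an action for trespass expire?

Counting July 20, 2007 as day 1, day 692 is June 10, 2009.
From September 14, 2007 through October 12, 2007 inclusive is 29 days; tolling adds 29 days: June 10, 2009 + 29 days = July 9, 2009.
Tolling adds 148 days: July 9, 2009 + 148 days = December 4, 2009.
From September 3, 2008 through February 13, 2009 inclusive is 164 days; tolling adds 164 days: December 4, 2009 + 164 days = May 17, 2010.
May 17, 2010 is a Monday and not a court holiday, so no extension applies.

May 17, 2010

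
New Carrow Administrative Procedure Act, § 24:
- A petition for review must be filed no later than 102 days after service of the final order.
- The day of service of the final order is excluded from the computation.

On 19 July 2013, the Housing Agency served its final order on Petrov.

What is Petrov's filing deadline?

102 days after 19 July 2013 is October 29, 2013.

October 29, 2013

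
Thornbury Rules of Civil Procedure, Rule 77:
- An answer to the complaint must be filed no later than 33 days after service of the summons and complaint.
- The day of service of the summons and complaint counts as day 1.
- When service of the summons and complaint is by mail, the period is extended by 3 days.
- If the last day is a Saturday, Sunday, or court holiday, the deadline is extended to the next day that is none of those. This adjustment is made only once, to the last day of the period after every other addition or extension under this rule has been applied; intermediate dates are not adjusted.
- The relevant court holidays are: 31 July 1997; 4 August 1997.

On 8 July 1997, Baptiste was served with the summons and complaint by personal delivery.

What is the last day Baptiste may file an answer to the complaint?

August 11, 1997

Counting 8 July 1997 as day 1, day 33 is August 9, 1997.
Service was not by mail, so no mail extension applies.
August 9, 1997 is Saturday; August 10, 1997 is Sunday. The next qualifying day is August 11, 1997.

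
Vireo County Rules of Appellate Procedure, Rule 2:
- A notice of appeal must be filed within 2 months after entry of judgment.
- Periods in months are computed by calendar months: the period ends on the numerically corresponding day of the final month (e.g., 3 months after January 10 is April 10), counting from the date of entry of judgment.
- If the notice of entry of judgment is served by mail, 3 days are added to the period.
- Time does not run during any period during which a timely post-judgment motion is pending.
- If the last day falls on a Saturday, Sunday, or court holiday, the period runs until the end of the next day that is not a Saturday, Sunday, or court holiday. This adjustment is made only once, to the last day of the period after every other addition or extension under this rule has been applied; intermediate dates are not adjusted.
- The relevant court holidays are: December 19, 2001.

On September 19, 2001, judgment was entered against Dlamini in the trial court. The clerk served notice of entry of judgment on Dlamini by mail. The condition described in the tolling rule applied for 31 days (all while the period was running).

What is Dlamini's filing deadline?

December 24, 2001

2 months after September 19, 2001 is November 19, 2001.
Service was by mail, adding 3 days: November 19, 2001 + 3 days = November 22, 2001.
Tolling adds 31 days: November 22, 2001 + 31 days = December 23, 2001.
December 23, 2001 is Sunday. The next qualifying day is December 24, 2001.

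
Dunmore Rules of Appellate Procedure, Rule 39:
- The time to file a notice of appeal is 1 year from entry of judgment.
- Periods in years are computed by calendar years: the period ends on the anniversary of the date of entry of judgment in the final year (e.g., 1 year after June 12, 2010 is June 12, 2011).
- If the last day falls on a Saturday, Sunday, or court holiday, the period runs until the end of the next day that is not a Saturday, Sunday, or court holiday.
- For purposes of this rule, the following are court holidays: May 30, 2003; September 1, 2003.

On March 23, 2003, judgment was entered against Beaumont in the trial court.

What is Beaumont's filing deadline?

1 year after March 23, 2003 is March 23, 2004.
March 23, 2004 is a Tuesday and not a court holiday, so no extension applies.

March 23, 2004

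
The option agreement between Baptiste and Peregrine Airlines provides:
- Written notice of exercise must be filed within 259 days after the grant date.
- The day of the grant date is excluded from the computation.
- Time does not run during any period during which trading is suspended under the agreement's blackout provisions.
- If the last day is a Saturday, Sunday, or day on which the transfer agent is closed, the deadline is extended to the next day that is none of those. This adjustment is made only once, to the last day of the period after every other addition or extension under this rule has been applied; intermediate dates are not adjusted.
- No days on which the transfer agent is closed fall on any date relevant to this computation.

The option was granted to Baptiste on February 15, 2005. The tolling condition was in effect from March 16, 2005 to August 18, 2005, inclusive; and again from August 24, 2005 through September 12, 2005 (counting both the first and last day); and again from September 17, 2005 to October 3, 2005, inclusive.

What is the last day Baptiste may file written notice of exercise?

259 days after February 15, 2005 is November 1, 2005.
From March 16, 2005 through August 18, 2005 inclusive is 156 days; tolling adds 156 days: November 1, 2005 + 156 days = April 6, 2006.
From August 24, 2005 through September 12, 2005 inclusive is 20 days; tolling adds 20 days: April 6, 2006 + 20 days = April 26, 2006.
From September 17, 2005 through October 3, 2005 inclusive is 17 days; tolling adds 17 days: April 26, 2006 + 17 days = May 13, 2006.
May 13, 2006 is Saturday; May 14, 2006 is Sunday. The next qualifying day is May 15, 2006.

May 15, 2006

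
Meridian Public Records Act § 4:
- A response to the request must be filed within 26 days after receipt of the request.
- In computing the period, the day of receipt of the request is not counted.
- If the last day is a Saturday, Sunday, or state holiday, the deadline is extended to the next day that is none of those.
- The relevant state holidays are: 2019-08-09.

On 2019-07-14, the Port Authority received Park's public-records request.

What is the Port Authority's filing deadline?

August 12, 2019

26 days after 2019-07-14 is August 9, 2019.
August 9, 2019 is a listed holiday; August 10, 2019 is Saturday; August 11, 2019 is Sunday. The next qualifying day is August 12, 2019.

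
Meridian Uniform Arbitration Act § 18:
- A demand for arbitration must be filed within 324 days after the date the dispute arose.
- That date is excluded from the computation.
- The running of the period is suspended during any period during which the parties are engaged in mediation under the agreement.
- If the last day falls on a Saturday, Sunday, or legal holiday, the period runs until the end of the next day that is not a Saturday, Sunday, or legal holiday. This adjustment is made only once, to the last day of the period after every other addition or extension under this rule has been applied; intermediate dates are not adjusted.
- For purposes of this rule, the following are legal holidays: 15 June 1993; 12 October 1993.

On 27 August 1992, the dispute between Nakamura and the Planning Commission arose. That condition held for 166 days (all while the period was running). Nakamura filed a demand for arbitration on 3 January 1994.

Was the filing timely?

324 days after 27 August 1992 is July 17, 1993.
Tolling adds 166 days: July 17, 1993 + 166 days = December 30, 1993.
December 30, 1993 is a Thursday and not a legal holiday, so no extension applies.
The deadline is December 30, 1993; the filing on January 3, 1994 is after that date.

No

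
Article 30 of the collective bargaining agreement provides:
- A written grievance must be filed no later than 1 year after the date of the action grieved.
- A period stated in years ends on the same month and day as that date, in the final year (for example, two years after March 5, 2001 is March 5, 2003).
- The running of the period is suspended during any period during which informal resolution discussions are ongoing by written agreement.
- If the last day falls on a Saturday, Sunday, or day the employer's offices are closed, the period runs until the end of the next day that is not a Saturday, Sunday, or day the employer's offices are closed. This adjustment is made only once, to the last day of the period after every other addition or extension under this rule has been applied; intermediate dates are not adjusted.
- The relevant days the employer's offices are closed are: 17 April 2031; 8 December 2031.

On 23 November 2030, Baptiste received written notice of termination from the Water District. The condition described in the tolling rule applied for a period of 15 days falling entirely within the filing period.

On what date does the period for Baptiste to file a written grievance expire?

December 9, 2031

1 year after 23 November 2030 is November 23, 2031.
Tolling adds 15 days: November 23, 2031 + 15 days = December 8, 2031.
December 8, 2031 is a listed holiday. The next qualifying day is December 9, 2031.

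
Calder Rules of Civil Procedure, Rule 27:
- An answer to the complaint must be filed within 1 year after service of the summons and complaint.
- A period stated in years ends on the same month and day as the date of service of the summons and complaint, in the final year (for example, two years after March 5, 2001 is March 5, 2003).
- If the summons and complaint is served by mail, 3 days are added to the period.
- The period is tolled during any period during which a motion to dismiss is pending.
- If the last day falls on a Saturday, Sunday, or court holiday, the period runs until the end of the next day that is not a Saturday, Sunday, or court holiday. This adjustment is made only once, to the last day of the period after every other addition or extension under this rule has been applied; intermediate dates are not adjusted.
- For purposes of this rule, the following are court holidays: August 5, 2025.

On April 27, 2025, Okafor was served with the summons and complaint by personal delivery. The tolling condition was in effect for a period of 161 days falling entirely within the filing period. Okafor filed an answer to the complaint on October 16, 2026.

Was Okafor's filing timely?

1 year after April 27, 2025 is April 27, 2026.
Service was not by mail, so no mail extension applies.
Tolling adds 161 days: April 27, 2026 + 161 days = October 5, 2026.
October 5, 2026 is a Monday and not a court holiday, so no extension applies.
The deadline is October 5, 2026; the filing on October 16, 2026 is after that date.

No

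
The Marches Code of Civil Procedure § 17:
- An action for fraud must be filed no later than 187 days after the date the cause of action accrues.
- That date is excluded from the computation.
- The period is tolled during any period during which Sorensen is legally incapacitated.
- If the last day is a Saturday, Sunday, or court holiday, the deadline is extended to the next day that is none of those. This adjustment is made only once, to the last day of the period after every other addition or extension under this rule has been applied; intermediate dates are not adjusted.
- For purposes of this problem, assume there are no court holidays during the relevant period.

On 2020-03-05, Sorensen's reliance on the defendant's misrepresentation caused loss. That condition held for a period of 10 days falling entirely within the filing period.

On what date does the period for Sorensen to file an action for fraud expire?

September 18, 2020

187 days after 2020-03-05 is September 8, 2020.
Tolling adds 10 days: September 8, 2020 + 10 days = September 18, 2020.
September 18, 2020 is a Friday and not a court holiday, so no extension applies.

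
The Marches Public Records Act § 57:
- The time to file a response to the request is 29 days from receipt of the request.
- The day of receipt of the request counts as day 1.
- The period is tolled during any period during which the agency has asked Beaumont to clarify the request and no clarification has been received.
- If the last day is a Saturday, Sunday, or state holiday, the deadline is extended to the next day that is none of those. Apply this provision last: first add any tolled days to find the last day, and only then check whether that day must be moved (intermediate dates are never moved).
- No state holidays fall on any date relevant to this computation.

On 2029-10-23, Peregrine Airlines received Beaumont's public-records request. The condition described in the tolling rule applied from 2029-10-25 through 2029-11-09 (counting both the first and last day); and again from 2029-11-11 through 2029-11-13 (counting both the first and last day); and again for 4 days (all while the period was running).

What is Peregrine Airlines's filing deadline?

December 13, 2029

Counting 2029-10-23 as day 1, day 29 is November 20, 2029.
From October 25, 2029 through November 9, 2029 inclusive is 16 days; tolling adds 16 days: November 20, 2029 + 16 days = December 6, 2029.
From November 11, 2029 through November 13, 2029 inclusive is 3 days; tolling adds 3 days: December 6, 2029 + 3 days = December 9, 2029.
Tolling adds 4 days: December 9, 2029 + 4 days = December 13, 2029.
December 13, 2029 is a Thursday and not a state holiday, so no extension applies.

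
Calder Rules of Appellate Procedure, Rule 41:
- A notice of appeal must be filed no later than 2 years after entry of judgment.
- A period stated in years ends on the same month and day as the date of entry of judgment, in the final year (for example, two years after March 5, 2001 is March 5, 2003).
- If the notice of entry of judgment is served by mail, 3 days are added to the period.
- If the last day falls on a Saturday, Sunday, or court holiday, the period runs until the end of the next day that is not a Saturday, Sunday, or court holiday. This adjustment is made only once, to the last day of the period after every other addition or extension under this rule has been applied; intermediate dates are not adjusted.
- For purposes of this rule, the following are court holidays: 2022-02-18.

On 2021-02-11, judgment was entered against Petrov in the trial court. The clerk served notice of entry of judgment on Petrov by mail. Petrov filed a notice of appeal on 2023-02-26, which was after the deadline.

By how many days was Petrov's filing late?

12 days

2 years after 2021-02-11 is February 11, 2023.
Service was by mail, adding 3 days: February 11, 2023 + 3 days = February 14, 2023.
February 14, 2023 is a Tuesday and not a court holiday, so no extension applies.
The deadline is February 14, 2023; from February 14, 2023 to February 26, 2023 is 12 days.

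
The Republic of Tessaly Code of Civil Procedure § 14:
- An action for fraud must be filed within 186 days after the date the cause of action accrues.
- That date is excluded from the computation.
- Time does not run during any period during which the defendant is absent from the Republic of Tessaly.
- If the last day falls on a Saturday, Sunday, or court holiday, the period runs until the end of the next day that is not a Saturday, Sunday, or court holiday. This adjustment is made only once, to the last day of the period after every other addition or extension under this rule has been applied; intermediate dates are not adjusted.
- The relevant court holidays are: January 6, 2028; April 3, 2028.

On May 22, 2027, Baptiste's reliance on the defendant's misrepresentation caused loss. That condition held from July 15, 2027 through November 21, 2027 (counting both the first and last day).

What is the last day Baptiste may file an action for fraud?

April 4, 2028

186 days after May 22, 2027 is November 24, 2027.
From July 15, 2027 through November 21, 2027 inclusive is 130 days; tolling adds 130 days: November 24, 2027 + 130 days = April 2, 2028.
April 2, 2028 is Sunday; April 3, 2028 is a listed holiday. The next qualifying day is April 4, 2028.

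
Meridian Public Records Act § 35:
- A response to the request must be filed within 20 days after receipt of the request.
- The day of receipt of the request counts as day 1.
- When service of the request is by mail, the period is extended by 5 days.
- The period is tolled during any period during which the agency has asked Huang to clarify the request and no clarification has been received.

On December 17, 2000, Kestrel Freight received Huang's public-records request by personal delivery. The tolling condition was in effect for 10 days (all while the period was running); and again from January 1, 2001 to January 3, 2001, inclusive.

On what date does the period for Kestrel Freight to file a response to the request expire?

January 18, 2001

Counting December 17, 2000 as day 1, day 20 is January 5, 2001.
Service was not by mail, so no mail extension applies.
Tolling adds 10 days: January 5, 2001 + 10 days = January 15, 2001.
From January 1, 2001 through January 3, 2001 inclusive is 3 days; tolling adds 3 days: January 15, 2001 + 3 days = January 18, 2001.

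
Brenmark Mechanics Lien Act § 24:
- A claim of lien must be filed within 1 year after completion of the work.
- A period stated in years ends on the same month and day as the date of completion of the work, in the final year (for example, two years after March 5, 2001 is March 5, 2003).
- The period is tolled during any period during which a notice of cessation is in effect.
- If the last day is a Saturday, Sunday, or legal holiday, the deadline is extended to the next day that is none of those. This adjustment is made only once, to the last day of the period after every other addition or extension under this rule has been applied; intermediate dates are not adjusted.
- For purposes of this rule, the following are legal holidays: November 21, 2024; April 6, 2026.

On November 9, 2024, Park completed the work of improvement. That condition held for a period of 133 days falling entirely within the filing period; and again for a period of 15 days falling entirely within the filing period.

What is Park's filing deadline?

1 year after November 9, 2024 is November 9, 2025.
Tolling adds 133 days: November 9, 2025 + 133 days = March 22, 2026.
Tolling adds 15 days: March 22, 2026 + 15 days = April 6, 2026.
April 6, 2026 is a listed holiday. The next qualifying day is April 7, 2026.

April 7, 2026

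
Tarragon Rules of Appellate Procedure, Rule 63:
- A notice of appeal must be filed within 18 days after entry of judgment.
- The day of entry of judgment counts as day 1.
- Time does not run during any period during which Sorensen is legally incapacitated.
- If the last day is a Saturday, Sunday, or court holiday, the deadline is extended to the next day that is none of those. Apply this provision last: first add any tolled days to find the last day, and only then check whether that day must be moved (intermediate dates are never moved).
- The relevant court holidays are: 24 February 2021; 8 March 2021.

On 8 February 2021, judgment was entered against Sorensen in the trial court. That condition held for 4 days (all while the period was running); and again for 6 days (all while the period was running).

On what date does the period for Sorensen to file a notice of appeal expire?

Counting 8 February 2021 as day 1, day 18 is February 25, 2021.
Tolling adds 4 days: February 25, 2021 + 4 days = March 1, 2021.
Tolling adds 6 days: March 1, 2021 + 6 days = March 7, 2021.
March 7, 2021 is Sunday; March 8, 2021 is a listed holiday. The next qualifying day is March 9, 2021.

March 9, 2021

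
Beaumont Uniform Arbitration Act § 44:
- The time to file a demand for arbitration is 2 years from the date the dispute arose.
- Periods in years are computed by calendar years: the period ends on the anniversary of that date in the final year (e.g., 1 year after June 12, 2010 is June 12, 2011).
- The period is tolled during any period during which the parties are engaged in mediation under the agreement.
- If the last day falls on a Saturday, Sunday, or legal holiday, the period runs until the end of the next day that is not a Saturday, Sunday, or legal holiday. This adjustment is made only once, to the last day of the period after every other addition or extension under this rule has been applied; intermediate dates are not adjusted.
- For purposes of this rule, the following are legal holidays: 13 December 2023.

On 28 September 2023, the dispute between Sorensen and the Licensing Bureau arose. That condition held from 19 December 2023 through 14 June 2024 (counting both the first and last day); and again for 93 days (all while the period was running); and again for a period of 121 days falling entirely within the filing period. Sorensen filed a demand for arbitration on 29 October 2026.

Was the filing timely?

2 years after 28 September 2023 is September 28, 2025.
From December 19, 2023 through June 14, 2024 inclusive is 179 days; tolling adds 179 days: September 28, 2025 + 179 days = March 26, 2026.
Tolling adds 93 days: March 26, 2026 + 93 days = June 27, 2026.
Tolling adds 121 days: June 27, 2026 + 121 days = October 26, 2026.
October 26, 2026 is a Monday and not a legal holiday, so no extension applies.
The deadline is October 26, 2026; the filing on October 29, 2026 is after that date.

No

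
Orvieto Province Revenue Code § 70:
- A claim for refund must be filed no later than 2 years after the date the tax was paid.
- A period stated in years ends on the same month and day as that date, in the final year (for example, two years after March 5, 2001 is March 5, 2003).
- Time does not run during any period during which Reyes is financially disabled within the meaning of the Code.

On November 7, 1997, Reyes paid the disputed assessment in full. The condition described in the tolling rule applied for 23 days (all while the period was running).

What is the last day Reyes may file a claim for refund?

November 30, 1999

2 years after November 7, 1997 is November 7, 1999.
Tolling adds 23 days: November 7, 1999 + 23 days = November 30, 1999.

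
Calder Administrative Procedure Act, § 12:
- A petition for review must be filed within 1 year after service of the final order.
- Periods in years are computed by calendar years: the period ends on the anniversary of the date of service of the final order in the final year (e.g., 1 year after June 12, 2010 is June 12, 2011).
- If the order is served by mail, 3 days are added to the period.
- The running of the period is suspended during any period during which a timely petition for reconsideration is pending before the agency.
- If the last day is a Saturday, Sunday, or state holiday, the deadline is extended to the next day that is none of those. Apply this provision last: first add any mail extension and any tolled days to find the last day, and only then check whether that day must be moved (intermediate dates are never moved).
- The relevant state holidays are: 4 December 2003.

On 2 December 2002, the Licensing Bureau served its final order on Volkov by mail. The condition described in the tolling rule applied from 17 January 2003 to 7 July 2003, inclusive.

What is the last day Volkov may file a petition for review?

1 year after 2 December 2002 is December 2, 2003.
Service was by mail, adding 3 days: December 2, 2003 + 3 days = December 5, 2003.
From January 17, 2003 through July 7, 2003 inclusive is 172 days; tolling adds 172 days: December 5, 2003 + 172 days = May 25, 2004.
May 25, 2004 is a Tuesday and not a state holiday, so no extension applies.

May 25, 2004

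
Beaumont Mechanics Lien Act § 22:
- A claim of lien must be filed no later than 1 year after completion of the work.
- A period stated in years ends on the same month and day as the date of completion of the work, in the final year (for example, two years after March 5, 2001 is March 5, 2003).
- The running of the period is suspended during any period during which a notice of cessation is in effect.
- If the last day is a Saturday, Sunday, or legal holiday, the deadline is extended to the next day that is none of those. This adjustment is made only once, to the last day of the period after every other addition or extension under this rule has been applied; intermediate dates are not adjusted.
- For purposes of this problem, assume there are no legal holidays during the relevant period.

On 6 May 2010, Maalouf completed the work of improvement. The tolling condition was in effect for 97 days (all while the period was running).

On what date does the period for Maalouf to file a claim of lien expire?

August 11, 2011

1 year after 6 May 2010 is May 6, 2011.
Tolling adds 97 days: May 6, 2011 + 97 days = August 11, 2011.
August 11, 2011 is a Thursday and not a legal holiday, so no extension applies.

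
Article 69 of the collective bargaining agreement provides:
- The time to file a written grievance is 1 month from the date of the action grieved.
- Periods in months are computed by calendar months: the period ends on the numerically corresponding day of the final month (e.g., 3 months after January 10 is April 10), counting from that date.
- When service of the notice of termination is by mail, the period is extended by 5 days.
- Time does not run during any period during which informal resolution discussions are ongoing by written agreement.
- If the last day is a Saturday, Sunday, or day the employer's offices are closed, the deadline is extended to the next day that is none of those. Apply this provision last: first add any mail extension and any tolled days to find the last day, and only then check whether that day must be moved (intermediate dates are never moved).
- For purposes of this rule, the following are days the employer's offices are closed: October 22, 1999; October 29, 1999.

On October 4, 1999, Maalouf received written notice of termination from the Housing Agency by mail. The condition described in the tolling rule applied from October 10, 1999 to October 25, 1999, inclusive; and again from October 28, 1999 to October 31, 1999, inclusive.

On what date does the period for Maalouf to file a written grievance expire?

1 month after October 4, 1999 is November 4, 1999.
Service was by mail, adding 5 days: November 4, 1999 + 5 days = November 9, 1999.
From October 10, 1999 through October 25, 1999 inclusive is 16 days; tolling adds 16 days: November 9, 1999 + 16 days = November 25, 1999.
From October 28, 1999 through October 31, 1999 inclusive is 4 days; tolling adds 4 days: November 25, 1999 + 4 days = November 29, 1999.
November 29, 1999 is a Monday and not a day the employer's offices are closed, so no extension applies.

November 29, 1999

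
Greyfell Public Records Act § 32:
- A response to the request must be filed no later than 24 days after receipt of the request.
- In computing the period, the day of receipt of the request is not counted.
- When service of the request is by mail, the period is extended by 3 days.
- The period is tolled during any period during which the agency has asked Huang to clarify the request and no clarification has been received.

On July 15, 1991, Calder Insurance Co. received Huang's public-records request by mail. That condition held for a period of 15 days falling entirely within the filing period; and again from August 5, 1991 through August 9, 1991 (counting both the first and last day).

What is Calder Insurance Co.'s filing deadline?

24 days after July 15, 1991 is August 8, 1991.
Service was by mail, adding 3 days: August 8, 1991 + 3 days = August 11, 1991.
Tolling adds 15 days: August 11, 1991 + 15 days = August 26, 1991.
From August 5, 1991 through August 9, 1991 inclusive is 5 days; tolling adds 5 days: August 26, 1991 + 5 days = August 31, 1991.

August 31, 1991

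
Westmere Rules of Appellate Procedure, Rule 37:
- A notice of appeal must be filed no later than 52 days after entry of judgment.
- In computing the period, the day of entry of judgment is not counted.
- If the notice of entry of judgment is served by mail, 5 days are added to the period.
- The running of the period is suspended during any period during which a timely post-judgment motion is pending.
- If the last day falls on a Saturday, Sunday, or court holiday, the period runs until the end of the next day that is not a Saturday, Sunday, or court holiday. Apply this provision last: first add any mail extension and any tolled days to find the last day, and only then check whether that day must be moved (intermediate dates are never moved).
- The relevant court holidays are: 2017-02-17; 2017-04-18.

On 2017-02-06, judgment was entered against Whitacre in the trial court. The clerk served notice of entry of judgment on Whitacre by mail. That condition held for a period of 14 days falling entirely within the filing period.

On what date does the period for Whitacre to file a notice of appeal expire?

52 days after 2017-02-06 is March 30, 2017.
Service was by mail, adding 5 days: March 30, 2017 + 5 days = April 4, 2017.
Tolling adds 14 days: April 4, 2017 + 14 days = April 18, 2017.
April 18, 2017 is a listed holiday. The next qualifying day is April 19, 2017.

April 19, 2017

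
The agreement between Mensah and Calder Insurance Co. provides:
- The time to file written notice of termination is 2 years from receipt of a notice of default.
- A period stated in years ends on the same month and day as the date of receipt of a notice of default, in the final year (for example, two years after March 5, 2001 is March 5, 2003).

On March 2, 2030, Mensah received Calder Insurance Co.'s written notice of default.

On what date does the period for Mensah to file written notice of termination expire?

March 2, 2032

2 years after March 2, 2030 is March 2, 2032.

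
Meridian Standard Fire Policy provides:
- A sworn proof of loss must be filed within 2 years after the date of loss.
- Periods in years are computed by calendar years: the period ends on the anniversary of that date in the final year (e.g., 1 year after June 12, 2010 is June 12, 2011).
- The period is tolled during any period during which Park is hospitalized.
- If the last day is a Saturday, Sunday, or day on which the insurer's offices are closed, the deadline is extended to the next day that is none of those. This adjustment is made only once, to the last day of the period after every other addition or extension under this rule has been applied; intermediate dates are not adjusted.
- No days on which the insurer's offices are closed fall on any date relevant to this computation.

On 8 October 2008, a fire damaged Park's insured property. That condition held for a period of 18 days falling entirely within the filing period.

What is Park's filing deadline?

October 26, 2010

2 years after 8 October 2008 is October 8, 2010.
Tolling adds 18 days: October 8, 2010 + 18 days = October 26, 2010.
October 26, 2010 is a Tuesday and not a day on which the insurer's offices are closed, so no extension applies.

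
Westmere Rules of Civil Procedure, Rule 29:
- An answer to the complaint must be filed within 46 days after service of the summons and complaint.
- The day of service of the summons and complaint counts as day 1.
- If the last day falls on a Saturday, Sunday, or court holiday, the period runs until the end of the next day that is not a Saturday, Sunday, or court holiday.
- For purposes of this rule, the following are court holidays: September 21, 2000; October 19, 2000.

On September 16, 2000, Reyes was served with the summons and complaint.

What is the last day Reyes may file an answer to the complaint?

October 31, 2000

Counting September 16, 2000 as day 1, day 46 is October 31, 2000.
October 31, 2000 is a Tuesday and not a court holiday, so no extension applies.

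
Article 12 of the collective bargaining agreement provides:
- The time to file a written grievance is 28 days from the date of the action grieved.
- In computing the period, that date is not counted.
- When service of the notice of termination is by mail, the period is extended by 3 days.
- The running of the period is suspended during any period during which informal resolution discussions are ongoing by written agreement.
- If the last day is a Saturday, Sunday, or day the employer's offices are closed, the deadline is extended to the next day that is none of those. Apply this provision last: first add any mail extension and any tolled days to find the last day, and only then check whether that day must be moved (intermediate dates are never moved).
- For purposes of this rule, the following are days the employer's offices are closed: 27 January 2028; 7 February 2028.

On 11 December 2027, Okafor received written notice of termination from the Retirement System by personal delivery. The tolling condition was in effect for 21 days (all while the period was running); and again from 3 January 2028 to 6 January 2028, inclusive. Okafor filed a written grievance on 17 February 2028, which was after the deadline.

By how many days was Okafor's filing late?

28 days after 11 December 2027 is January 8, 2028.
Service was not by mail, so no mail extension applies.
Tolling adds 21 days: January 8, 2028 + 21 days = January 29, 2028.
From January 3, 2028 through January 6, 2028 inclusive is 4 days; tolling adds 4 days: January 29, 2028 + 4 days = February 2, 2028.
February 2, 2028 is a Wednesday and not a day the employer's offices are closed, so no extension applies.
The deadline is February 2, 2028; from February 2, 2028 to February 17, 2028 is 15 days.

15 days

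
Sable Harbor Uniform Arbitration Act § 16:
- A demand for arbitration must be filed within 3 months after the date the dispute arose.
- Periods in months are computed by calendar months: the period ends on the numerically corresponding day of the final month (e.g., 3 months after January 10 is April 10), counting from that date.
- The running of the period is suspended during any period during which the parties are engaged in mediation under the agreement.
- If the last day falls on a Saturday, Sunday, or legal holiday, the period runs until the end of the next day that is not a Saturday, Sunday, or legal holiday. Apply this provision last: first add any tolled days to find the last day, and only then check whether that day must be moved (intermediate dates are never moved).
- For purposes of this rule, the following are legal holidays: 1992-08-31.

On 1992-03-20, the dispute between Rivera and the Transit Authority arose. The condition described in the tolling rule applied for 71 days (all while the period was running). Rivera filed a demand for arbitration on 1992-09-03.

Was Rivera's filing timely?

No

3 months after 1992-03-20 is June 20, 1992.
Tolling adds 71 days: June 20, 1992 + 71 days = August 30, 1992.
August 30, 1992 is Sunday; August 31, 1992 is a listed holiday. The next qualifying day is September 1, 1992.
The deadline is September 1, 1992; the filing on September 3, 1992 is after that date.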